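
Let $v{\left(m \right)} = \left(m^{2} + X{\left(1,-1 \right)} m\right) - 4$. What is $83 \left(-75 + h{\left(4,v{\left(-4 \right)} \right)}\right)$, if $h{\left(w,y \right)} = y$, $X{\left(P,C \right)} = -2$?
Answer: $-4565$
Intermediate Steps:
$v{\left(m \right)} = -4 + m^{2} - 2 m$ ($v{\left(m \right)} = \left(m^{2} - 2 m\right) - 4 = -4 + m^{2} - 2 m$)
$83 \left(-75 + h{\left(4,v{\left(-4 \right)} \right)}\right) = 83 \left(-75 - \left(-4 - 16\right)\right) = 83 \left(-75 + \left(-4 + 16 + 8\right)\right) = 83 \left(-75 + 20\right) = 83 \left(-55\right) = -4565$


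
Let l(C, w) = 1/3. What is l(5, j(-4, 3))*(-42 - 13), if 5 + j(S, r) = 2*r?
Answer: -55/3 ≈ -18.333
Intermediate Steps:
j(S, r) = -5 + 2*r
l(C, w) = ⅓
l(5, j(-4, 3))*(-42 - 13) = (-42 - 13)/3 = (⅓)*(-55) = -55/3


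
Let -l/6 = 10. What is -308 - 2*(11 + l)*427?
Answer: 41538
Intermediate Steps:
l = -60 (l = -6*10 = -60)
-308 - 2*(11 + l)*427 = -308 - 2*(11 - 60)*427 = -308 - 2*(-49)*427 = -308 + 98*427 = -308 + 41846 = 41538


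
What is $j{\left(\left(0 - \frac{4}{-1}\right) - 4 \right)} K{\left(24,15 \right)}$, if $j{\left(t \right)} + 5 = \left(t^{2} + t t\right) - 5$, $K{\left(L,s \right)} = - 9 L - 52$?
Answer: $2680$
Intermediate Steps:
$K{\left(L,s \right)} = -52 - 9 L$
$j{\left(t \right)} = -10 + 2 t^{2}$ ($j{\left(t \right)} = -5 - \left(5 - t^{2} - t t\right) = -5 + \left(\left(t^{2} + t^{2}\right) - 5\right) = -5 + \left(2 t^{2} - 5\right) = -5 + \left(-5 + 2 t^{2}\right) = -10 + 2 t^{2}$)
$j{\left(\left(0 - \frac{4}{-1}\right) - 4 \right)} K{\left(24,15 \right)} = \left(-10 + 2 \left(\left(0 - \frac{4}{-1}\right) - 4\right)^{2}\right) \left(-52 - 216\right) = \left(-10 + 2 \left(\left(0 - -4\right) - 4\right)^{2}\right) \left(-52 - 216\right) = \left(-10 + 2 \left(\left(0 + 4\right) - 4\right)^{2}\right) \left(-268\right) = \left(-10 + 2 \left(4 - 4\right)^{2}\right) \left(-268\right) = \left(-10 + 2 \cdot 0^{2}\right) \left(-268\right) = \left(-10 + 2 \cdot 0\right) \left(-268\right) = \left(-10 + 0\right) \left(-268\right) = \left(-10\right) \left(-268\right) = 2680$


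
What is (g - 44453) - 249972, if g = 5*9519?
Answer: -246830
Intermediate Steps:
g = 47595
(g - 44453) - 249972 = (47595 - 44453) - 249972 = 3142 - 249972 = -246830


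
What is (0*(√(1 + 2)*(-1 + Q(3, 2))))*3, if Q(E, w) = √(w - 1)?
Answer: 0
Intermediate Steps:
Q(E, w) = √(-1 + w)
(0*(√(1 + 2)*(-1 + Q(3, 2))))*3 = (0*(√(1 + 2)*(-1 + √(-1 + 2))))*3 = (0*(√3*(-1 + √1)))*3 = (0*(√3*(-1 + 1)))*3 = (0*(√3*0))*3 = (0*0)*3 = 0*3 = 0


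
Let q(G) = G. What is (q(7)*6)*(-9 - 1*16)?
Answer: -1050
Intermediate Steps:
(q(7)*6)*(-9 - 1*16) = (7*6)*(-9 - 1*16) = 42*(-9 - 16) = 42*(-25) = -1050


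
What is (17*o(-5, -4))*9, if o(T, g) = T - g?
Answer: -153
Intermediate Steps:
(17*o(-5, -4))*9 = (17*(-5 - 1*(-4)))*9 = (17*(-5 + 4))*9 = (17*(-1))*9 = -17*9 = -153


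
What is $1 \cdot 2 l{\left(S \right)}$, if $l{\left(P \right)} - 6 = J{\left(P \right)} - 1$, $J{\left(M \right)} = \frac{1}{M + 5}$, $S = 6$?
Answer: $\frac{112}{11} \approx 10.182$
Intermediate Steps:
$J{\left(M \right)} = \frac{1}{5 + M}$
$l{\left(P \right)} = 5 + \frac{1}{5 + P}$ ($l{\left(P \right)} = 6 - \left(1 - \frac{1}{5 + P}\right) = 5 + \frac{1}{5 + P}$)
$1 \cdot 2 l{\left(S \right)} = 1 \cdot 2 \frac{26 + 5 \cdot 6}{5 + 6} = 2 \frac{26 + 30}{11} = 2 \cdot \frac{1}{11} \cdot 56 = 2 \cdot \frac{56}{11} = \frac{112}{11}$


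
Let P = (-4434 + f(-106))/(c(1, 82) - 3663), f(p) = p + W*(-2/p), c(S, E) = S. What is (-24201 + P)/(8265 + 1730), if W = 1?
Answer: -4696834667/1939889570 ≈ -2.4212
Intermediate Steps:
f(p) = p - 2/p (f(p) = p + 1*(-2/p) = p - 2/p)
P = 240619/194086 (P = (-4434 + (-106 - 2/(-106)))/(1 - 3663) = (-4434 + (-106 - 2*(-1/106)))/(-3662) = (-4434 + (-106 + 1/53))*(-1/3662) = (-4434 - 5617/53)*(-1/3662) = -240619/53*(-1/3662) = 240619/194086 ≈ 1.2398)
(-24201 + P)/(8265 + 1730) = (-24201 + 240619/194086)/(8265 + 1730) = -4696834667/194086/9995 = -4696834667/194086*1/9995 = -4696834667/1939889570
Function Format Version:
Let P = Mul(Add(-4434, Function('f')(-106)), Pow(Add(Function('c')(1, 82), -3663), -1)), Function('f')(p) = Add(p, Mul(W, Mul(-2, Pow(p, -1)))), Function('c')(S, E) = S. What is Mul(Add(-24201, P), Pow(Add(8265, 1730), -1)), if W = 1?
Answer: Rational(-4696834667, 1939889570) ≈ -2.4212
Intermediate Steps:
Function('f')(p) = Add(p, Mul(-2, Pow(p, -1))) (Function('f')(p) = Add(p, Mul(1, Mul(-2, Pow(p, -1)))) = Add(p, Mul(-2, Pow(p, -1))))
P = Rational(240619, 194086) (P = Mul(Add(-4434, Add(-106, Mul(-2, Pow(-106, -1)))), Pow(Add(1, -3663), -1)) = Mul(Add(-4434, Add(-106, Mul(-2, Rational(-1, 106)))), Pow(-3662, -1)) = Mul(Add(-4434, Add(-106, Rational(1, 53))), Rational(-1, 3662)) = Mul(Add(-4434, Rational(-5617, 53)), Rational(-1, 3662)) = Mul(Rational(-240619, 53), Rational(-1, 3662)) = Rational(240619, 194086) ≈ 1.2398)
Mul(Add(-24201, P), Pow(Add(8265, 1730), -1)) = Mul(Add(-24201, Rational(240619, 194086)), Pow(Add(8265, 1730), -1)) = Mul(Rational(-4696834667, 194086), Pow(9995, -1)) = Mul(Rational(-4696834667, 194086), Rational(1, 9995)) = Rational(-4696834667, 1939889570)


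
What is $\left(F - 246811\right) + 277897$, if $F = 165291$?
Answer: $196377$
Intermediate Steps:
$\left(F - 246811\right) + 277897 = \left(165291 - 246811\right) + 277897 = -81520 + 277897 = 196377$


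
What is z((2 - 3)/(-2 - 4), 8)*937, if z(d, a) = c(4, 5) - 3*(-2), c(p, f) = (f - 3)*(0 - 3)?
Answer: 0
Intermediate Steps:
c(p, f) = 9 - 3*f (c(p, f) = (-3 + f)*(-3) = 9 - 3*f)
z(d, a) = 0 (z(d, a) = (9 - 3*5) - 3*(-2) = (9 - 15) - 1*(-6) = -6 + 6 = 0)
z((2 - 3)/(-2 - 4), 8)*937 = 0*937 = 0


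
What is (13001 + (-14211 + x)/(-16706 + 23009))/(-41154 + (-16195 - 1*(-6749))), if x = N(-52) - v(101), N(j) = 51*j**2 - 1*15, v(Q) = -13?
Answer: -41034497/159465900 ≈ -0.25732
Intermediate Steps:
N(j) = -15 + 51*j**2 (N(j) = 51*j**2 - 15 = -15 + 51*j**2)
x = 137902 (x = (-15 + 51*(-52)**2) - 1*(-13) = (-15 + 51*2704) + 13 = (-15 + 137904) + 13 = 137889 + 13 = 137902)
(13001 + (-14211 + x)/(-16706 + 23009))/(-41154 + (-16195 - 1*(-6749))) = (13001 + (-14211 + 137902)/(-16706 + 23009))/(-41154 + (-16195 - 1*(-6749))) = (13001 + 123691/6303)/(-41154 + (-16195 + 6749)) = (13001 + 123691*(1/6303))/(-41154 - 9446) = (13001 + 123691/6303)/(-50600) = (82068994/6303)*(-1/50600) = -41034497/159465900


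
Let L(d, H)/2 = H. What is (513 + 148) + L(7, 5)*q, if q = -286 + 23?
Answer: -1969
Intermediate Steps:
L(d, H) = 2*H
q = -263
(513 + 148) + L(7, 5)*q = (513 + 148) + (2*5)*(-263) = 661 + 10*(-263) = 661 - 2630 = -1969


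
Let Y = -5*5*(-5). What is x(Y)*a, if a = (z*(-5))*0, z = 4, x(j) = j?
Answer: 0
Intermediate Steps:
Y = 125 (Y = -25*(-5) = 125)
a = 0 (a = (4*(-5))*0 = -20*0 = 0)
x(Y)*a = 125*0 = 0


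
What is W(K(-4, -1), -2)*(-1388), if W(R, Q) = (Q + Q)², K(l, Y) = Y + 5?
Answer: -22208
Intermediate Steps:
K(l, Y) = 5 + Y
W(R, Q) = 4*Q² (W(R, Q) = (2*Q)² = 4*Q²)
W(K(-4, -1), -2)*(-1388) = (4*(-2)²)*(-1388) = (4*4)*(-1388) = 16*(-1388) = -22208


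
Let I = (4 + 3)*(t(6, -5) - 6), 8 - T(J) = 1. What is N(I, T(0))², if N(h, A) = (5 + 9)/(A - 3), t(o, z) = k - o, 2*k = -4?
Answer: 49/4 ≈ 12.250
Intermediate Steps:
k = -2 (k = (½)*(-4) = -2)
T(J) = 7 (T(J) = 8 - 1*1 = 8 - 1 = 7)
t(o, z) = -2 - o
I = -98 (I = (4 + 3)*((-2 - 1*6) - 6) = 7*((-2 - 6) - 6) = 7*(-8 - 6) = 7*(-14) = -98)
N(h, A) = 14/(-3 + A)
N(I, T(0))² = (14/(-3 + 7))² = (14/4)² = (14*(¼))² = (7/2)² = 49/4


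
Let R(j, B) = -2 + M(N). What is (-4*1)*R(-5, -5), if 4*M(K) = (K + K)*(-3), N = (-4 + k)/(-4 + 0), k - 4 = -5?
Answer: 31/2 ≈ 15.500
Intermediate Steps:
k = -1 (k = 4 - 5 = -1)
N = 5/4 (N = (-4 - 1)/(-4 + 0) = -5/(-4) = -5*(-¼) = 5/4 ≈ 1.2500)
M(K) = -3*K/2 (M(K) = ((K + K)*(-3))/4 = ((2*K)*(-3))/4 = (-6*K)/4 = -3*K/2)
R(j, B) = -31/8 (R(j, B) = -2 - 3/2*5/4 = -2 - 15/8 = -31/8)
(-4*1)*R(-5, -5) = -4*1*(-31/8) = -4*(-31/8) = 31/2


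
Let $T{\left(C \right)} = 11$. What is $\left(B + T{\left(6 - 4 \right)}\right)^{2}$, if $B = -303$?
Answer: $85264$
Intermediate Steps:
$\left(B + T{\left(6 - 4 \right)}\right)^{2} = \left(-303 + 11\right)^{2} = \left(-292\right)^{2} = 85264$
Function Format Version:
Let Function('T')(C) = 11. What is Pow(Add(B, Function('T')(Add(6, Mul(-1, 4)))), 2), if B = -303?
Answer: 85264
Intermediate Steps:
Pow(Add(B, Function('T')(Add(6, Mul(-1, 4)))), 2) = Pow(Add(-303, 11), 2) = Pow(-292, 2) = 85264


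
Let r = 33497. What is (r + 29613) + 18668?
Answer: 81778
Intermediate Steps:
(r + 29613) + 18668 = (33497 + 29613) + 18668 = 63110 + 18668 = 81778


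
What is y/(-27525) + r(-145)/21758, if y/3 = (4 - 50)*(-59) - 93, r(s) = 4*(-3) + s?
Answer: -58468193/199629650 ≈ -0.29288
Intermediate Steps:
r(s) = -12 + s
y = 7863 (y = 3*((4 - 50)*(-59) - 93) = 3*(-46*(-59) - 93) = 3*(2714 - 93) = 3*2621 = 7863)
y/(-27525) + r(-145)/21758 = 7863/(-27525) + (-12 - 145)/21758 = 7863*(-1/27525) - 157*1/21758 = -2621/9175 - 157/21758 = -58468193/199629650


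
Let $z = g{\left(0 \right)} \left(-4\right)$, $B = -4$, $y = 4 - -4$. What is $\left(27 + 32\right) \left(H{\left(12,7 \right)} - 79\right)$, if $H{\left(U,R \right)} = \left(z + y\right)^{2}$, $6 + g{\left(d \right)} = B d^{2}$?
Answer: $55755$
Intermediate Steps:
$y = 8$ ($y = 4 + 4 = 8$)
$g{\left(d \right)} = -6 - 4 d^{2}$
$z = 24$ ($z = \left(-6 - 4 \cdot 0^{2}\right) \left(-4\right) = \left(-6 - 0\right) \left(-4\right) = \left(-6 + 0\right) \left(-4\right) = \left(-6\right) \left(-4\right) = 24$)
$H{\left(U,R \right)} = 1024$ ($H{\left(U,R \right)} = \left(24 + 8\right)^{2} = 32^{2} = 1024$)
$\left(27 + 32\right) \left(H{\left(12,7 \right)} - 79\right) = \left(27 + 32\right) \left(1024 - 79\right) = 59 \cdot 945 = 55755$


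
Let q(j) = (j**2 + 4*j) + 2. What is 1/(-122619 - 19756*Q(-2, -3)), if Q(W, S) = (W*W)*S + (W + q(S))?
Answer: 1/173721 ≈ 5.7564e-6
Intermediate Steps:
q(j) = 2 + j**2 + 4*j
Q(W, S) = 2 + W + S**2 + 4*S + S*W**2 (Q(W, S) = (W*W)*S + (W + (2 + S**2 + 4*S)) = W**2*S + (2 + W + S**2 + 4*S) = S*W**2 + (2 + W + S**2 + 4*S) = 2 + W + S**2 + 4*S + S*W**2)
1/(-122619 - 19756*Q(-2, -3)) = 1/(-122619 - 19756*(2 - 2 + (-3)**2 + 4*(-3) - 3*(-2)**2)) = 1/(-122619 - 19756*(2 - 2 + 9 - 12 - 3*4)) = 1/(-122619 - 19756*(2 - 2 + 9 - 12 - 12)) = 1/(-122619 - 19756*(-15)) = 1/(-122619 + 296340) = 1/173721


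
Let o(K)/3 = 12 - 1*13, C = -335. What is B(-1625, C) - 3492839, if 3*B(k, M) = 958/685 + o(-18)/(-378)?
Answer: -904400680877/258930 ≈ -3.4928e+6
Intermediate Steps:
o(K) = -3 (o(K) = 3*(12 - 1*13) = 3*(12 - 13) = 3*(-1) = -3)
B(k, M) = 121393/258930 (B(k, M) = (958/685 - 3/(-378))/3 = (958*(1/685) - 3*(-1/378))/3 = (958/685 + 1/126)/3 = (⅓)*(121393/86310) = 121393/258930)
B(-1625, C) - 3492839 = 121393/258930 - 3492839 = -904400680877/258930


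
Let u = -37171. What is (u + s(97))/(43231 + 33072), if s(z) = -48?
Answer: -37219/76303 ≈ -0.48778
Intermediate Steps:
(u + s(97))/(43231 + 33072) = (-37171 - 48)/(43231 + 33072) = -37219/76303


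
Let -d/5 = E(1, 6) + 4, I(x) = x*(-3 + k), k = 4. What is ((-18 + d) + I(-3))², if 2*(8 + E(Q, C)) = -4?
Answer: 81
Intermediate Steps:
E(Q, C) = -10 (E(Q, C) = -8 + (½)*(-4) = -8 - 2 = -10)
I(x) = x (I(x) = x*(-3 + 4) = x*1 = x)
d = 30 (d = -5*(-10 + 4) = -5*(-6) = 30)
((-18 + d) + I(-3))² = ((-18 + 30) - 3)² = (12 - 3)² = 9² = 81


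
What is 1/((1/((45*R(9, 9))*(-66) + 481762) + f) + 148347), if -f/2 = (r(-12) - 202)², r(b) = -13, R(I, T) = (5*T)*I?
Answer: 721088/40306655935 ≈ 1.7890e-5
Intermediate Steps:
R(I, T) = 5*I*T
f = -92450 (f = -2*(-13 - 202)² = -2*(-215)² = -2*46225 = -92450)
1/((1/((45*R(9, 9))*(-66) + 481762) + f) + 148347) = 1/((1/((45*(5*9*9))*(-66) + 481762) - 92450) + 148347) = 1/((1/((45*405)*(-66) + 481762) - 92450) + 148347) = 1/((1/(18225*(-66) + 481762) - 92450) + 148347) = 1/((1/(-1202850 + 481762) - 92450) + 148347) = 1/((1/(-721088) - 92450) + 148347) = 1/((-1/721088 - 92450) + 148347) = 1/(-66664585601/721088 + 148347) = 1/(40306655935/721088) = 721088/40306655935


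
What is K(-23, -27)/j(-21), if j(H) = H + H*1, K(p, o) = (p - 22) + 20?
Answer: 25/42 ≈ 0.59524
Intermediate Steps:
K(p, o) = -2 + p (K(p, o) = (-22 + p) + 20 = -2 + p)
j(H) = 2*H (j(H) = H + H = 2*H)
K(-23, -27)/j(-21) = (-2 - 23)/((2*(-21))) = -25/(-42) = -25*(-1/42) = 25/42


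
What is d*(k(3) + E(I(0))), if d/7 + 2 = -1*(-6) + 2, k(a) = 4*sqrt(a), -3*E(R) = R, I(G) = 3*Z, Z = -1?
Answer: 42 + 168*sqrt(3) ≈ 332.98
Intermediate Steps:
I(G) = -3 (I(G) = 3*(-1) = -3)
E(R) = -R/3
d = 42 (d = -14 + 7*(-1*(-6) + 2) = -14 + 7*(6 + 2) = -14 + 7*8 = -14 + 56 = 42)
d*(k(3) + E(I(0))) = 42*(4*sqrt(3) - 1/3*(-3)) = 42*(4*sqrt(3) + 1) = 42*(1 + 4*sqrt(3)) = 42 + 168*sqrt(3)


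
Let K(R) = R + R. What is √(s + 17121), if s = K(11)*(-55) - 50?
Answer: √15861 ≈ 125.94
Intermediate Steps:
K(R) = 2*R
s = -1260 (s = (2*11)*(-55) - 50 = 22*(-55) - 50 = -1210 - 50 = -1260)
√(s + 17121) = √(-1260 + 17121) = √15861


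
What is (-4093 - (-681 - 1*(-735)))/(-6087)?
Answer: 4147/6087 ≈ 0.68129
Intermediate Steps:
(-4093 - (-681 - 1*(-735)))/(-6087) = (-4093 - (-681 + 735))*(-1/6087) = (-4093 - 1*54)*(-1/6087) = (-4093 - 54)*(-1/6087) = -4147*(-1/6087) = 4147/6087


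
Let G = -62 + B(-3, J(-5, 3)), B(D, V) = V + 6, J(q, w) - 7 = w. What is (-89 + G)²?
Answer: 18225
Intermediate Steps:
J(q, w) = 7 + w
B(D, V) = 6 + V
G = -46 (G = -62 + (6 + (7 + 3)) = -62 + (6 + 10) = -62 + 16 = -46)
(-89 + G)² = (-89 - 46)² = (-135)² = 18225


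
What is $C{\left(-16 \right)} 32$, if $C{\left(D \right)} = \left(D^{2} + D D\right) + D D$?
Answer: $24576$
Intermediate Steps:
$C{\left(D \right)} = 3 D^{2}$ ($C{\left(D \right)} = \left(D^{2} + D^{2}\right) + D^{2} = 2 D^{2} + D^{2} = 3 D^{2}$)
$C{\left(-16 \right)} 32 = 3 \left(-16\right)^{2} \cdot 32 = 3 \cdot 256 \cdot 32 = 768 \cdot 32 = 24576$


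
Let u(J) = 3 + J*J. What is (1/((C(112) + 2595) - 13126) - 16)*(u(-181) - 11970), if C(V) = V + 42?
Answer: -3452490202/10377 ≈ -3.3271e+5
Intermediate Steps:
u(J) = 3 + J**2
C(V) = 42 + V
(1/((C(112) + 2595) - 13126) - 16)*(u(-181) - 11970) = (1/(((42 + 112) + 2595) - 13126) - 16)*((3 + (-181)**2) - 11970) = (1/((154 + 2595) - 13126) - 16)*((3 + 32761) - 11970) = (1/(2749 - 13126) - 16)*(32764 - 11970) = (1/(-10377) - 16)*20794 = (-1/10377 - 16)*20794 = -166033/10377*20794 = -3452490202/10377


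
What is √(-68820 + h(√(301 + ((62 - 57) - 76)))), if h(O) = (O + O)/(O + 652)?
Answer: √(-44870640 - 68818*√230)/√(652 + √230) ≈ 262.34*I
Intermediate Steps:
h(O) = 2*O/(652 + O) (h(O) = (2*O)/(652 + O) = 2*O/(652 + O))
√(-68820 + h(√(301 + ((62 - 57) - 76)))) = √(-68820 + 2*√(301 + ((62 - 57) - 76))/(652 + √(301 + ((62 - 57) - 76)))) = √(-68820 + 2*√(301 + (5 - 76))/(652 + √(301 + (5 - 76)))) = √(-68820 + 2*√(301 - 71)/(652 + √(301 - 71))) = √(-68820 + 2*√230/(652 + √230))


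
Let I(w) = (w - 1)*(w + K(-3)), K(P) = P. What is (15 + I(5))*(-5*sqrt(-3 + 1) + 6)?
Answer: 138 - 115*I*sqrt(2) ≈ 138.0 - 162.63*I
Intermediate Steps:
I(w) = (-1 + w)*(-3 + w) (I(w) = (w - 1)*(w - 3) = (-1 + w)*(-3 + w))
(15 + I(5))*(-5*sqrt(-3 + 1) + 6) = (15 + (3 + 5**2 - 4*5))*(-5*sqrt(-3 + 1) + 6) = (15 + (3 + 25 - 20))*(-5*I*sqrt(2) + 6) = (15 + 8)*(-5*I*sqrt(2) + 6) = 23*(-5*I*sqrt(2) + 6) = 23*(6 - 5*I*sqrt(2)) = 138 - 115*I*sqrt(2)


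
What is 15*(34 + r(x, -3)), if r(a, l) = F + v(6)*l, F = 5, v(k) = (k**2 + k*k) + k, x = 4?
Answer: -2925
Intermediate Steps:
v(k) = k + 2*k**2 (v(k) = (k**2 + k**2) + k = 2*k**2 + k = k + 2*k**2)
r(a, l) = 5 + 78*l (r(a, l) = 5 + (6*(1 + 2*6))*l = 5 + (6*(1 + 12))*l = 5 + (6*13)*l = 5 + 78*l)
15*(34 + r(x, -3)) = 15*(34 + (5 + 78*(-3))) = 15*(34 + (5 - 234)) = 15*(34 - 229) = 15*(-195) = -2925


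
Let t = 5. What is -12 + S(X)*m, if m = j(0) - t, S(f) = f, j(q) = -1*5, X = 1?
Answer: -22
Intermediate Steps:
j(q) = -5
m = -10 (m = -5 - 1*5 = -5 - 5 = -10)
-12 + S(X)*m = -12 + 1*(-10) = -12 - 10 = -22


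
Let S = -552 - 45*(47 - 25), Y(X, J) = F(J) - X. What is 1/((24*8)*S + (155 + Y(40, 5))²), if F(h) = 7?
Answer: -1/281180 ≈ -3.5564e-6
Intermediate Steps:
Y(X, J) = 7 - X
S = -1542 (S = -552 - 45*22 = -552 - 990 = -1542)
1/((24*8)*S + (155 + Y(40, 5))²) = 1/((24*8)*(-1542) + (155 + (7 - 1*40))²) = 1/(192*(-1542) + (155 + (7 - 40))²) = 1/(-296064 + (155 - 33)²) = 1/(-296064 + 122²) = 1/(-296064 + 14884) = 1/(-281180) = -1/281180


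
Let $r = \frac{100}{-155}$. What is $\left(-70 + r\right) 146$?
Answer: $- \frac{319740}{31} \approx -10314.0$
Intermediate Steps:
$r = - \frac{20}{31}$ ($r = 100 \left(- \frac{1}{155}\right) = - \frac{20}{31} \approx -0.64516$)
$\left(-70 + r\right) 146 = \left(-70 - \frac{20}{31}\right) 146 = \left(- \frac{2190}{31}\right) 146 = - \frac{319740}{31}$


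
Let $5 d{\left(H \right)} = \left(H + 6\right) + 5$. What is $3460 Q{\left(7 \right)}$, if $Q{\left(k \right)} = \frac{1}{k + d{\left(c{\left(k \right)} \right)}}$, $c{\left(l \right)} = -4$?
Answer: $\frac{8650}{21} \approx 411.9$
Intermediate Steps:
$d{\left(H \right)} = \frac{11}{5} + \frac{H}{5}$ ($d{\left(H \right)} = \frac{\left(H + 6\right) + 5}{5} = \frac{\left(6 + H\right) + 5}{5} = \frac{11 + H}{5} = \frac{11}{5} + \frac{H}{5}$)
$Q{\left(k \right)} = \frac{1}{\frac{7}{5} + k}$ ($Q{\left(k \right)} = \frac{1}{k + \left(\frac{11}{5} + \frac{1}{5} \left(-4\right)\right)} = \frac{1}{k + \left(\frac{11}{5} - \frac{4}{5}\right)} = \frac{1}{k + \frac{7}{5}} = \frac{1}{\frac{7}{5} + k}$)
$3460 Q{\left(7 \right)} = 3460 \frac{5}{7 + 5 \cdot 7} = 3460 \frac{5}{7 + 35} = 3460 \cdot \frac{5}{42} = \frac{8650}{21}$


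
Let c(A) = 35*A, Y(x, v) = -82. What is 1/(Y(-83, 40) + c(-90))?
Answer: -1/3232 ≈ -0.00030941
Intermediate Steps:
1/(Y(-83, 40) + c(-90)) = 1/(-82 + 35*(-90)) = 1/(-82 - 3150) = 1/(-3232) = -1/3232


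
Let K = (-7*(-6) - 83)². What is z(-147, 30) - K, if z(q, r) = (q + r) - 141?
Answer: -1939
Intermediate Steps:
K = 1681 (K = (42 - 83)² = (-41)² = 1681)
z(q, r) = -141 + q + r
z(-147, 30) - K = (-141 - 147 + 30) - 1*1681 = -258 - 1681 = -1939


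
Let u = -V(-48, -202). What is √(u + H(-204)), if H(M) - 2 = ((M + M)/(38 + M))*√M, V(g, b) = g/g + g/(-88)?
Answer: √(378895 + 4097544*I*√51)/913 ≈ 4.2168 + 4.1625*I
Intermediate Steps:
V(g, b) = 1 - g/88 (V(g, b) = 1 + g*(-1/88) = 1 - g/88)
H(M) = 2 + 2*M^(3/2)/(38 + M) (H(M) = 2 + ((M + M)/(38 + M))*√M = 2 + ((2*M)/(38 + M))*√M = 2 + (2*M/(38 + M))*√M = 2 + 2*M^(3/2)/(38 + M))
u = -17/11 (u = -(1 - 1/88*(-48)) = -(1 + 6/11) = -1*17/11 = -17/11 ≈ -1.5455)
√(u + H(-204)) = √(-17/11 + 2*(38 - 204 + (-204)^(3/2))/(38 - 204)) = √(-17/11 + 2*(38 - 204 - 408*I*√51)/(-166)) = √(-17/11 + 2*(-1/166)*(-166 - 408*I*√51)) = √(-17/11 + (2 + 408*I*√51/83)) = √(5/11 + 408*I*√51/83)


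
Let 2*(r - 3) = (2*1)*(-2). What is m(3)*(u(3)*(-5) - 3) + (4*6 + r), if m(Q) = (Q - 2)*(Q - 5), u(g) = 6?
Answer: 91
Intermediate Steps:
r = 1 (r = 3 + ((2*1)*(-2))/2 = 3 + (2*(-2))/2 = 3 + (½)*(-4) = 3 - 2 = 1)
m(Q) = (-5 + Q)*(-2 + Q) (m(Q) = (-2 + Q)*(-5 + Q) = (-5 + Q)*(-2 + Q))
m(3)*(u(3)*(-5) - 3) + (4*6 + r) = (10 + 3² - 7*3)*(6*(-5) - 3) + (4*6 + 1) = (10 + 9 - 21)*(-30 - 3) + (24 + 1) = -2*(-33) + 25 = 66 + 25 = 91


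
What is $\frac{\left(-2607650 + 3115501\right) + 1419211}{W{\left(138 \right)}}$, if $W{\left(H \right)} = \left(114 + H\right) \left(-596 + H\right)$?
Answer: $- \frac{107059}{6412} \approx -16.697$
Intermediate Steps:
$W{\left(H \right)} = \left(-596 + H\right) \left(114 + H\right)$
$\frac{\left(-2607650 + 3115501\right) + 1419211}{W{\left(138 \right)}} = \frac{\left(-2607650 + 3115501\right) + 1419211}{-67944 + 138^{2} - 66516} = \frac{507851 + 1419211}{-67944 + 19044 - 66516} = \frac{1927062}{-115416} = 1927062 \left(- \frac{1}{115416}\right) = - \frac{107059}{6412}$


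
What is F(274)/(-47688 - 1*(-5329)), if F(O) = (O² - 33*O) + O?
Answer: -66308/42359 ≈ -1.5654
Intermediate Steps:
F(O) = O² - 32*O
F(274)/(-47688 - 1*(-5329)) = (274*(-32 + 274))/(-47688 - 1*(-5329)) = (274*242)/(-47688 + 5329) = 66308/(-42359) = 66308*(-1/42359) = -66308/42359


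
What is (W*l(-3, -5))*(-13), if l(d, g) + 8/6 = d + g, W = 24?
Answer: 2912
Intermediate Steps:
l(d, g) = -4/3 + d + g (l(d, g) = -4/3 + (d + g) = -4/3 + d + g)
(W*l(-3, -5))*(-13) = (24*(-4/3 - 3 - 5))*(-13) = (24*(-28/3))*(-13) = -224*(-13) = 2912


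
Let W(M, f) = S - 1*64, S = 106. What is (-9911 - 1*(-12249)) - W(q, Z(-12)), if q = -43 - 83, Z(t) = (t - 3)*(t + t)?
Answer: 2296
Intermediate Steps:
Z(t) = 2*t*(-3 + t) (Z(t) = (-3 + t)*(2*t) = 2*t*(-3 + t))
q = -126
W(M, f) = 42 (W(M, f) = 106 - 1*64 = 106 - 64 = 42)
(-9911 - 1*(-12249)) - W(q, Z(-12)) = (-9911 - 1*(-12249)) - 1*42 = (-9911 + 12249) - 42 = 2338 - 42 = 2296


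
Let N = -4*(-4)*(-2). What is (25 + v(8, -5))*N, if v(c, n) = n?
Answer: -640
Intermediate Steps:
N = -32 (N = 16*(-2) = -32)
(25 + v(8, -5))*N = (25 - 5)*(-32) = 20*(-32) = -640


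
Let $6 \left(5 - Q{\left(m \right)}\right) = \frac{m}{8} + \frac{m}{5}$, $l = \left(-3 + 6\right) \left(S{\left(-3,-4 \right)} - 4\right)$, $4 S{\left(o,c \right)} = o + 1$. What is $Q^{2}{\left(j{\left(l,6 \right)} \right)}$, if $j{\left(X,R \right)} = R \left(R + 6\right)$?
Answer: $\frac{121}{100} \approx 1.21$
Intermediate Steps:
$S{\left(o,c \right)} = \frac{1}{4} + \frac{o}{4}$ ($S{\left(o,c \right)} = \frac{o + 1}{4} = \frac{1 + o}{4} = \frac{1}{4} + \frac{o}{4}$)
$l = - \frac{27}{2}$ ($l = \left(-3 + 6\right) \left(\left(\frac{1}{4} + \frac{1}{4} \left(-3\right)\right) - 4\right) = 3 \left(\left(\frac{1}{4} - \frac{3}{4}\right) - 4\right) = 3 \left(- \frac{1}{2} - 4\right) = 3 \left(- \frac{9}{2}\right) = - \frac{27}{2} \approx -13.5$)
$j{\left(X,R \right)} = R \left(6 + R\right)$
$Q{\left(m \right)} = 5 - \frac{13 m}{240}$ ($Q{\left(m \right)} = 5 - \frac{\frac{m}{8} + \frac{m}{5}}{6} = 5 - \frac{\frac{13}{40} m}{6} = 5 - \frac{13 m}{240}$)
$Q^{2}{\left(j{\left(l,6 \right)} \right)} = \left(5 - \frac{13 \cdot 6 \left(6 + 6\right)}{240}\right)^{2} = \left(5 - \frac{13 \cdot 6 \cdot 12}{240}\right)^{2} = \left(5 - \frac{39}{10}\right)^{2} = \left(\frac{11}{10}\right)^{2} = \frac{121}{100}$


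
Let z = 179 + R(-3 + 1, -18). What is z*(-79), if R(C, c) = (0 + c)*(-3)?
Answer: -18407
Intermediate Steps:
R(C, c) = -3*c (R(C, c) = c*(-3) = -3*c)
z = 233 (z = 179 - 3*(-18) = 179 + 54 = 233)
z*(-79) = 233*(-79) = -18407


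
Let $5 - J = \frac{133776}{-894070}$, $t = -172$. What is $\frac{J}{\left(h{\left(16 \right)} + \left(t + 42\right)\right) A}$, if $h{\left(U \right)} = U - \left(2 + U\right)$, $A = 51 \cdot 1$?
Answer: $- \frac{2302063}{3009439620} \approx -0.00076495$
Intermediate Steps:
$A = 51$
$J = \frac{2302063}{447035}$ ($J = 5 - \frac{133776}{-894070} = 5 - 133776 \left(- \frac{1}{894070}\right) = 5 - - \frac{66888}{447035} = 5 + \frac{66888}{447035} = \frac{2302063}{447035} \approx 5.1496$)
$h{\left(U \right)} = -2$ ($h{\left(U \right)} = U - \left(2 + U\right) = -2$)
$\frac{J}{\left(h{\left(16 \right)} + \left(t + 42\right)\right) A} = \frac{2302063}{447035 \left(-2 + \left(-172 + 42\right)\right) 51} = \frac{2302063}{447035 \left(-2 - 130\right) 51} = \frac{2302063}{447035 \left(\left(-132\right) 51\right)} = \frac{2302063}{447035 \left(-6732\right)} = \frac{2302063}{447035} \left(- \frac{1}{6732}\right) = - \frac{2302063}{3009439620}$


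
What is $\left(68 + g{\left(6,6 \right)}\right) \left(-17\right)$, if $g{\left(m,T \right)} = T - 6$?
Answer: $-1156$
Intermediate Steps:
$g{\left(m,T \right)} = -6 + T$ ($g{\left(m,T \right)} = T - 6 = -6 + T$)
$\left(68 + g{\left(6,6 \right)}\right) \left(-17\right) = \left(68 + \left(-6 + 6\right)\right) \left(-17\right) = \left(68 + 0\right) \left(-17\right) = 68 \left(-17\right) = -1156$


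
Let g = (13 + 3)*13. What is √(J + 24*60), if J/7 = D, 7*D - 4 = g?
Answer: 2*√413 ≈ 40.645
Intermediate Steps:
g = 208 (g = 16*13 = 208)
D = 212/7 (D = 4/7 + (⅐)*208 = 4/7 + 208/7 = 212/7 ≈ 30.286)
J = 212 (J = 7*(212/7) = 212)
√(J + 24*60) = √(212 + 24*60) = √(212 + 1440) = √1652 = 2*√413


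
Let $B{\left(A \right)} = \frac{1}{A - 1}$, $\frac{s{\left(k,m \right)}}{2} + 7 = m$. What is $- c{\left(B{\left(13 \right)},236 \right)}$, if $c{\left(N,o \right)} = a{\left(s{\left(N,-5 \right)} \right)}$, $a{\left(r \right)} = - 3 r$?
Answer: $-72$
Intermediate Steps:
$s{\left(k,m \right)} = -14 + 2 m$
$B{\left(A \right)} = \frac{1}{-1 + A}$
$c{\left(N,o \right)} = 72$ ($c{\left(N,o \right)} = - 3 \left(-14 + 2 \left(-5\right)\right) = - 3 \left(-14 - 10\right) = \left(-3\right) \left(-24\right) = 72$)
$- c{\left(B{\left(13 \right)},236 \right)} = \left(-1\right) 72 = -72$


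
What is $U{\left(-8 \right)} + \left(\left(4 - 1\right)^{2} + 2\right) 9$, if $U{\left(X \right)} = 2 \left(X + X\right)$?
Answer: $67$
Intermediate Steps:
$U{\left(X \right)} = 4 X$ ($U{\left(X \right)} = 2 \cdot 2 X = 4 X$)
$U{\left(-8 \right)} + \left(\left(4 - 1\right)^{2} + 2\right) 9 = 4 \left(-8\right) + \left(\left(4 - 1\right)^{2} + 2\right) 9 = -32 + \left(3^{2} + 2\right) 9 = -32 + \left(9 + 2\right) 9 = -32 + 11 \cdot 9 = -32 + 99 = 67$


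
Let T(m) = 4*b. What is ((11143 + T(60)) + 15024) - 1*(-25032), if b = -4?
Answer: 51183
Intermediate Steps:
T(m) = -16 (T(m) = 4*(-4) = -16)
((11143 + T(60)) + 15024) - 1*(-25032) = ((11143 - 16) + 15024) - 1*(-25032) = (11127 + 15024) + 25032 = 26151 + 25032 = 51183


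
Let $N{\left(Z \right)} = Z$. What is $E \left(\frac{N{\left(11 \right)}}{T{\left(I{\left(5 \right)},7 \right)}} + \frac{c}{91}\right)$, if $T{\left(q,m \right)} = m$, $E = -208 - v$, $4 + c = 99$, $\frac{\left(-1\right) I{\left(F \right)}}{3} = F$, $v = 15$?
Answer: $- \frac{7582}{13} \approx -583.23$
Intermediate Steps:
$I{\left(F \right)} = - 3 F$
$c = 95$ ($c = -4 + 99 = 95$)
$E = -223$ ($E = -208 - 15 = -223$)
$E \left(\frac{N{\left(11 \right)}}{T{\left(I{\left(5 \right)},7 \right)}} + \frac{c}{91}\right) = - 223 \left(\frac{11}{7} + \frac{95}{91}\right) = \left(-223\right) \frac{34}{13} = - \frac{7582}{13}$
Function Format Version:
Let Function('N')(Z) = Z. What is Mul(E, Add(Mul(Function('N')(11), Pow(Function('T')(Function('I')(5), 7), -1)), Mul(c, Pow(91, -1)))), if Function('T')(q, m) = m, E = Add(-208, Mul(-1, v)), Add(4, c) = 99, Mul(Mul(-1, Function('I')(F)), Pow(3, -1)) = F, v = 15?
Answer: Rational(-7582, 13) ≈ -583.23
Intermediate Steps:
Function('I')(F) = Mul(-3, F)
c = 95 (c = Add(-4, 99) = 95)
E = -223 (E = Add(-208, Mul(-1, 15)) = Add(-208, -15) = -223)
Mul(E, Add(Mul(Function('N')(11), Pow(Function('T')(Function('I')(5), 7), -1)), Mul(c, Pow(91, -1)))) = Mul(-223, Add(Mul(11, Pow(7, -1)), Mul(95, Pow(91, -1)))) = Mul(-223, Add(Mul(11, Rational(1, 7)), Mul(95, Rational(1, 91)))) = Mul(-223, Add(Rational(11, 7), Rational(95, 91))) = Mul(-223, Rational(34, 13)) = Rational(-7582, 13)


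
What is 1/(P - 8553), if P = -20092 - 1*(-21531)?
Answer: -1/7114 ≈ -0.00014057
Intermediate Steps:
P = 1439 (P = -20092 + 21531 = 1439)
1/(P - 8553) = 1/(1439 - 8553) = 1/(-7114) = -1/7114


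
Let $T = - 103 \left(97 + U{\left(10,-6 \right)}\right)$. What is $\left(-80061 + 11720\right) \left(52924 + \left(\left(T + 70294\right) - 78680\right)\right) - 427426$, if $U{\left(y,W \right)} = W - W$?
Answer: $-2361403953$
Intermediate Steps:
$U{\left(y,W \right)} = 0$
$T = -9991$ ($T = - 103 \left(97 + 0\right) = \left(-103\right) 97 = -9991$)
$\left(-80061 + 11720\right) \left(52924 + \left(\left(T + 70294\right) - 78680\right)\right) - 427426 = \left(-80061 + 11720\right) \left(52924 + \left(\left(-9991 + 70294\right) - 78680\right)\right) - 427426 = - 68341 \left(52924 + \left(60303 - 78680\right)\right) - 427426 = - 68341 \left(52924 - 18377\right) - 427426 = \left(-68341\right) 34547 - 427426 = -2360976527 - 427426 = -2361403953$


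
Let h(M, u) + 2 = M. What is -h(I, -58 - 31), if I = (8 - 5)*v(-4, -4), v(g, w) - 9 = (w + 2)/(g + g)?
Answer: -103/4 ≈ -25.750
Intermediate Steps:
v(g, w) = 9 + (2 + w)/(2*g) (v(g, w) = 9 + (w + 2)/(g + g) = 9 + (2 + w)/((2*g)) = 9 + (2 + w)*(1/(2*g)) = 9 + (2 + w)/(2*g))
I = 111/4 (I = (8 - 5)*((1/2)*(2 - 4 + 18*(-4))/(-4)) = 3*((1/2)*(-1/4)*(2 - 4 - 72)) = 3*((1/2)*(-1/4)*(-74)) = 3*(37/4) = 111/4 ≈ 27.750)
h(M, u) = -2 + M
-h(I, -58 - 31) = -(-2 + 111/4) = -1*103/4 = -103/4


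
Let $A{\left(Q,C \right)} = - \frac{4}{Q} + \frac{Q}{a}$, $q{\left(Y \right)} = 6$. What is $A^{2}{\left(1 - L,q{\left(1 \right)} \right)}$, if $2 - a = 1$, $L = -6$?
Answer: $\frac{2025}{49} \approx 41.327$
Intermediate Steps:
$a = 1$ ($a = 2 - 1 = 1$)
$A{\left(Q,C \right)} = Q - \frac{4}{Q}$ ($A{\left(Q,C \right)} = - \frac{4}{Q} + \frac{Q}{1} = - \frac{4}{Q} + Q 1 = - \frac{4}{Q} + Q = Q - \frac{4}{Q}$)
$A^{2}{\left(1 - L,q{\left(1 \right)} \right)} = \left(\left(1 - -6\right) - \frac{4}{1 - -6}\right)^{2} = \left(\left(1 + 6\right) - \frac{4}{1 + 6}\right)^{2} = \left(7 - \frac{4}{7}\right)^{2} = \left(\frac{45}{7}\right)^{2} = \frac{2025}{49}$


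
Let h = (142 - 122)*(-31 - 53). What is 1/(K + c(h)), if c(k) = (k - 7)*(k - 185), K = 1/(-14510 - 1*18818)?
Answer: 33328/104858386639 ≈ 3.1784e-7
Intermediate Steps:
K = -1/33328 (K = 1/(-14510 - 18818) = 1/(-33328) = -1/33328 ≈ -3.0005e-5)
h = -1680 (h = 20*(-84) = -1680)
c(k) = (-185 + k)*(-7 + k) (c(k) = (-7 + k)*(-185 + k) = (-185 + k)*(-7 + k))
1/(K + c(h)) = 1/(-1/33328 + (1295 + (-1680)² - 192*(-1680))) = 1/(-1/33328 + (1295 + 2822400 + 322560)) = 1/(-1/33328 + 3146255) = 1/(104858386639/33328) = 33328/104858386639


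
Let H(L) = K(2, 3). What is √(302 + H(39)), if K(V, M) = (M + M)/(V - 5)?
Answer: 10*√3 ≈ 17.320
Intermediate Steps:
K(V, M) = 2*M/(-5 + V) (K(V, M) = (2*M)/(-5 + V) = 2*M/(-5 + V))
H(L) = -2 (H(L) = 2*3/(-5 + 2) = 2*3/(-3) = 2*3*(-⅓) = -2)
√(302 + H(39)) = √(302 - 2) = √300 = 10*√3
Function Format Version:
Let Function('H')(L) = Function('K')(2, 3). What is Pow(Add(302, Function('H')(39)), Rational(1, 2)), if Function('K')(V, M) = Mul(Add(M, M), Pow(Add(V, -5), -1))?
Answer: Mul(10, Pow(3, Rational(1, 2))) ≈ 17.320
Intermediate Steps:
Function('K')(V, M) = Mul(2, M, Pow(Add(-5, V), -1)) (Function('K')(V, M) = Mul(Mul(2, M), Pow(Add(-5, V), -1)) = Mul(2, M, Pow(Add(-5, V), -1)))
Function('H')(L) = -2 (Function('H')(L) = Mul(2, 3, Pow(Add(-5, 2), -1)) = Mul(2, 3, Pow(-3, -1)) = Mul(2, 3, Rational(-1, 3)) = -2)
Pow(Add(302, Function('H')(39)), Rational(1, 2)) = Pow(Add(302, -2), Rational(1, 2)) = Pow(300, Rational(1, 2)) = Mul(10, Pow(3, Rational(1, 2)))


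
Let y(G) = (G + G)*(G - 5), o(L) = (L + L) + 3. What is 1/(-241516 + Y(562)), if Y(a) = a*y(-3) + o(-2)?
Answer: -1/214541 ≈ -4.6611e-6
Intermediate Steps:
o(L) = 3 + 2*L (o(L) = 2*L + 3 = 3 + 2*L)
y(G) = 2*G*(-5 + G) (y(G) = (2*G)*(-5 + G) = 2*G*(-5 + G))
Y(a) = -1 + 48*a (Y(a) = a*(2*(-3)*(-5 - 3)) + (3 + 2*(-2)) = a*(2*(-3)*(-8)) + (3 - 4) = a*48 - 1 = 48*a - 1 = -1 + 48*a)
1/(-241516 + Y(562)) = 1/(-241516 + (-1 + 48*562)) = 1/(-241516 + (-1 + 26976)) = 1/(-241516 + 26975) = 1/(-214541) = -1/214541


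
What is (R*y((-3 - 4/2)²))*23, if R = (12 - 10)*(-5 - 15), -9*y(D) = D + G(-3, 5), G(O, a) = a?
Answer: 9200/3 ≈ 3066.7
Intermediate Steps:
y(D) = -5/9 - D/9 (y(D) = -(D + 5)/9 = -(5 + D)/9 = -5/9 - D/9)
R = -40 (R = 2*(-20) = -40)
(R*y((-3 - 4/2)²))*23 = -40*(-5/9 - (-3 - 4/2)²/9)*23 = -40*(-5/9 - (-3 - 4*½)²/9)*23 = -40*(-5/9 - (-3 - 2)²/9)*23 = -40*(-5/9 - ⅑*(-5)²)*23 = -40*(-5/9 - ⅑*25)*23 = -40*(-5/9 - 25/9)*23 = -40*(-10/3)*23 = (400/3)*23 = 9200/3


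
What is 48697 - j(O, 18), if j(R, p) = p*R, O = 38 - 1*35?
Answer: 48643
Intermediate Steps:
O = 3 (O = 38 - 35 = 3)
j(R, p) = R*p
48697 - j(O, 18) = 48697 - 3*18 = 48697 - 1*54 = 48697 - 54 = 48643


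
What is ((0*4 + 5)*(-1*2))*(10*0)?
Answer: 0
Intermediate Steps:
((0*4 + 5)*(-1*2))*(10*0) = ((0 + 5)*(-2))*0 = (5*(-2))*0 = -10*0 = 0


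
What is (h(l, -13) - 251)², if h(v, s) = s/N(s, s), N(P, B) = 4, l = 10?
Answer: 1034289/16 ≈ 64643.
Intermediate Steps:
h(v, s) = s/4
(h(l, -13) - 251)² = ((¼)*(-13) - 251)² = (-13/4 - 251)² = (-1017/4)² = 1034289/16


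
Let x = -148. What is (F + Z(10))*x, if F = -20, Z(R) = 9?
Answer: 1628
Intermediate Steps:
(F + Z(10))*x = (-20 + 9)*(-148) = -11*(-148) = 1628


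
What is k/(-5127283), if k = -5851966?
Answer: 5851966/5127283 ≈ 1.1413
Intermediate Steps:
k/(-5127283) = -5851966/(-5127283) = -5851966*(-1/5127283) = 5851966/5127283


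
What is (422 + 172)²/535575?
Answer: 117612/178525 ≈ 0.65880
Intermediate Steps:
(422 + 172)²/535575 = 594²*(1/535575) = 352836*(1/535575) = 117612/178525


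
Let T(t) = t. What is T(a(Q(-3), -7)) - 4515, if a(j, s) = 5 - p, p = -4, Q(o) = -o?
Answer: -4506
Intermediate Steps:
a(j, s) = 9 (a(j, s) = 5 - 1*(-4) = 5 + 4 = 9)
T(a(Q(-3), -7)) - 4515 = 9 - 4515 = -4506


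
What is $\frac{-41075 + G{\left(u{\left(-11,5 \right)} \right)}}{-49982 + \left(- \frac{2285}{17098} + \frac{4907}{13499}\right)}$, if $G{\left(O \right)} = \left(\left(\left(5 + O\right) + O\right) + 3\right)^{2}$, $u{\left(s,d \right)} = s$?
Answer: $\frac{9435114467858}{11536087539093} \approx 0.81788$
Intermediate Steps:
$G{\left(O \right)} = \left(8 + 2 O\right)^{2}$ ($G{\left(O \right)} = \left(\left(5 + 2 O\right) + 3\right)^{2} = \left(8 + 2 O\right)^{2}$)
$\frac{-41075 + G{\left(u{\left(-11,5 \right)} \right)}}{-49982 + \left(- \frac{2285}{17098} + \frac{4907}{13499}\right)} = \frac{-41075 + 4 \left(4 - 11\right)^{2}}{-49982 + \left(- \frac{2285}{17098} + \frac{4907}{13499}\right)} = \frac{-41075 + 4 \left(-7\right)^{2}}{-49982 + \left(\left(-2285\right) \frac{1}{17098} + 4907 \cdot \frac{1}{13499}\right)} = \frac{-41075 + 4 \cdot 49}{-49982 + \left(- \frac{2285}{17098} + \frac{4907}{13499}\right)} = \frac{-41075 + 196}{-49982 + \frac{53054671}{230805902}} = - \frac{40879}{- \frac{11536087539093}{230805902}} = \left(-40879\right) \left(- \frac{230805902}{11536087539093}\right) = \frac{9435114467858}{11536087539093}$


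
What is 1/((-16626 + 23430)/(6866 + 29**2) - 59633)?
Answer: -367/21884987 ≈ -1.6769e-5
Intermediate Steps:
1/((-16626 + 23430)/(6866 + 29**2) - 59633) = 1/(6804/(6866 + 841) - 59633) = 1/(6804/7707 - 59633) = 1/(6804*(1/7707) - 59633) = 1/(324/367 - 59633) = 1/(-21884987/367) = -367/21884987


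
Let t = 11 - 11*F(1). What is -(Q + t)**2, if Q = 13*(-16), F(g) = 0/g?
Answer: -38809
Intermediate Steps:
F(g) = 0
t = 11 (t = 11 - 11*0 = 11 + 0 = 11)
Q = -208
-(Q + t)**2 = -(-208 + 11)**2 = -1*(-197)**2 = -1*38809 = -38809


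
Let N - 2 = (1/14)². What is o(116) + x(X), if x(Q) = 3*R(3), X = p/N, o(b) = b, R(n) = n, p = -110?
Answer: 125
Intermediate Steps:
N = 393/196 (N = 2 + (1/14)² = 2 + 1/196 = 393/196 ≈ 2.0051)
X = -21560/393 (X = -110/393/196 = -110*196/393 = -21560/393 ≈ -54.860)
x(Q) = 9 (x(Q) = 3*3 = 9)
o(116) + x(X) = 116 + 9 = 125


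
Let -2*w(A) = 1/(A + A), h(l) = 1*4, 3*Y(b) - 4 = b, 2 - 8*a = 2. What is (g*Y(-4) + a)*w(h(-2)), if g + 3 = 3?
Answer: 0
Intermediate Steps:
g = 0 (g = -3 + 3 = 0)
a = 0 (a = ¼ - ⅛*2 = ¼ - ¼ = 0)
Y(b) = 4/3 + b/3
h(l) = 4
w(A) = -1/(4*A) (w(A) = -1/(2*(A + A)) = -1/(2*A)/2 = -1/(4*A))
(g*Y(-4) + a)*w(h(-2)) = (0*(4/3 + (⅓)*(-4)) + 0)*(-¼/4) = (0*(4/3 - 4/3) + 0)*(-¼*¼) = (0*0 + 0)*(-1/16) = (0 + 0)*(-1/16) = 0*(-1/16) = 0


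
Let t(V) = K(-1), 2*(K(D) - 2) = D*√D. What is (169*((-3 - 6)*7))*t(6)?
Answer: -21294 + 10647*I/2 ≈ -21294.0 + 5323.5*I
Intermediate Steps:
K(D) = 2 + D^(3/2)/2 (K(D) = 2 + (D*√D)/2 = 2 + D^(3/2)/2)
t(V) = 2 - I/2 (t(V) = 2 + (-1)^(3/2)/2 = 2 + (-I)/2 = 2 - I/2)
(169*((-3 - 6)*7))*t(6) = (169*((-3 - 6)*7))*(2 - I/2) = (169*(-9*7))*(2 - I/2) = (169*(-63))*(2 - I/2) = -10647*(2 - I/2) = -21294 + 10647*I/2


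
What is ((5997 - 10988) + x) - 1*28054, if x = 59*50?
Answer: -30095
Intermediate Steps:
x = 2950
((5997 - 10988) + x) - 1*28054 = ((5997 - 10988) + 2950) - 1*28054 = (-4991 + 2950) - 28054 = -2041 - 28054 = -30095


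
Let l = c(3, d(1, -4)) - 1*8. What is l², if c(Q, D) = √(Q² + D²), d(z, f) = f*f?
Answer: (8 - √265)² ≈ 68.539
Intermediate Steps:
d(z, f) = f²
c(Q, D) = √(D² + Q²)
l = -8 + √265 (l = √(((-4)²)² + 3²) - 1*8 = √(16² + 9) - 8 = √(256 + 9) - 8 = √265 - 8 = -8 + √265 ≈ 8.2788)
l² = (-8 + √265)²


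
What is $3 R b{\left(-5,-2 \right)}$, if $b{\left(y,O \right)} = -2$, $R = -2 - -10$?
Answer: $-48$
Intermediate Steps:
$R = 8$ ($R = -2 + 10 = 8$)
$3 R b{\left(-5,-2 \right)} = 3 \cdot 8 \left(-2\right) = 24 \left(-2\right) = -48$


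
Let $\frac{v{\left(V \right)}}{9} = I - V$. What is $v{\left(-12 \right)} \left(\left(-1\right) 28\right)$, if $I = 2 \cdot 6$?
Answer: $-6048$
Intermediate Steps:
$I = 12$
$v{\left(V \right)} = 108 - 9 V$ ($v{\left(V \right)} = 9 \left(12 - V\right) = 108 - 9 V$)
$v{\left(-12 \right)} \left(\left(-1\right) 28\right) = \left(108 - -108\right) \left(\left(-1\right) 28\right) = \left(108 + 108\right) \left(-28\right) = 216 \left(-28\right) = -6048$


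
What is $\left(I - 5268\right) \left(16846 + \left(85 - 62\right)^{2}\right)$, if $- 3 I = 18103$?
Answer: $- \frac{589134125}{3} \approx -1.9638 \cdot 10^{8}$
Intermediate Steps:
$I = - \frac{18103}{3}$ ($I = \left(- \frac{1}{3}\right) 18103 = - \frac{18103}{3} \approx -6034.3$)
$\left(I - 5268\right) \left(16846 + \left(85 - 62\right)^{2}\right) = \left(- \frac{18103}{3} - 5268\right) \left(16846 + \left(85 - 62\right)^{2}\right) = \left(- \frac{18103}{3} - 5268\right) \left(16846 + 23^{2}\right) = - \frac{33907 \left(16846 + 529\right)}{3} = \left(- \frac{33907}{3}\right) 17375 = - \frac{589134125}{3}$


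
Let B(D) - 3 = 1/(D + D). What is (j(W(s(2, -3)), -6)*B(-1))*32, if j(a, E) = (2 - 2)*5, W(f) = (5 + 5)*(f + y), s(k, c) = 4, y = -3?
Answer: 0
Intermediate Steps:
W(f) = -30 + 10*f (W(f) = (5 + 5)*(f - 3) = 10*(-3 + f) = -30 + 10*f)
j(a, E) = 0 (j(a, E) = 0*5 = 0)
B(D) = 3 + 1/(2*D) (B(D) = 3 + 1/(D + D) = 3 + 1/(2*D))
(j(W(s(2, -3)), -6)*B(-1))*32 = (0*(3 + (½)/(-1)))*32 = (0*(3 + (½)*(-1)))*32 = (0*(3 - ½))*32 = (0*(5/2))*32 = 0*32 = 0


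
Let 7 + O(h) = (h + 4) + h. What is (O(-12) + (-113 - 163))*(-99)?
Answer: 29997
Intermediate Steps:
O(h) = -3 + 2*h (O(h) = -7 + ((h + 4) + h) = -7 + ((4 + h) + h) = -7 + (4 + 2*h) = -3 + 2*h)
(O(-12) + (-113 - 163))*(-99) = ((-3 + 2*(-12)) + (-113 - 163))*(-99) = ((-3 - 24) - 276)*(-99) = (-27 - 276)*(-99) = -303*(-99) = 29997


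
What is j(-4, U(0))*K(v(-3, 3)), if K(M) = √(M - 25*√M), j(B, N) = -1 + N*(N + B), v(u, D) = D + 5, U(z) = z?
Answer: -√(8 - 50*√2) ≈ -7.919*I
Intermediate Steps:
v(u, D) = 5 + D
j(B, N) = -1 + N*(B + N)
j(-4, U(0))*K(v(-3, 3)) = (-1 + 0² - 4*0)*√((5 + 3) - 25*√(5 + 3)) = (-1 + 0 + 0)*√(8 - 50*√2) = -√(8 - 50*√2)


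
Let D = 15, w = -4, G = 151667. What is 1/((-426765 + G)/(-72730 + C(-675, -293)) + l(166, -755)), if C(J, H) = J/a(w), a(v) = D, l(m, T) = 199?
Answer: 72775/14757323 ≈ 0.0049314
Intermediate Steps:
a(v) = 15
C(J, H) = J/15
1/((-426765 + G)/(-72730 + C(-675, -293)) + l(166, -755)) = 1/((-426765 + 151667)/(-72730 + (1/15)*(-675)) + 199) = 1/(-275098/(-72730 - 45) + 199) = 1/(-275098/(-72775) + 199) = 1/(-275098*(-1/72775) + 199) = 1/(275098/72775 + 199) = 1/(14757323/72775) = 72775/14757323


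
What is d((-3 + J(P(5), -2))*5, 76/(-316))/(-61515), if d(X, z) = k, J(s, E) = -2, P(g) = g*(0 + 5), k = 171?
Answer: -19/6835 ≈ -0.0027798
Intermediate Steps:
P(g) = 5*g (P(g) = g*5 = 5*g)
d(X, z) = 171
d((-3 + J(P(5), -2))*5, 76/(-316))/(-61515) = 171/(-61515) = 171*(-1/61515) = -19/6835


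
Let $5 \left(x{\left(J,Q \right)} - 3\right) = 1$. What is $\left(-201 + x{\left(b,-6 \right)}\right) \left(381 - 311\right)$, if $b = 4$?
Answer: $-13846$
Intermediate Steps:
$x{\left(J,Q \right)} = \frac{16}{5}$ ($x{\left(J,Q \right)} = 3 + \frac{1}{5} \cdot 1 = 3 + \frac{1}{5} = \frac{16}{5}$)
$\left(-201 + x{\left(b,-6 \right)}\right) \left(381 - 311\right) = \left(-201 + \frac{16}{5}\right) \left(381 - 311\right) = \left(- \frac{989}{5}\right) 70 = -13846$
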